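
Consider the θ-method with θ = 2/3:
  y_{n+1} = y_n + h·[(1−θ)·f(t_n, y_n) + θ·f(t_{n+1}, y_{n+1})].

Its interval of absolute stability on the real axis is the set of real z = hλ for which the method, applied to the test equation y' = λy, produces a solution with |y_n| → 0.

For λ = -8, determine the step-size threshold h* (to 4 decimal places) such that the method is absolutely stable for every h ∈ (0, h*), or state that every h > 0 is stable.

Set f=λy, z=hλ:
  y_{n+1} = y_n + z·[1/3·y_n + 2/3·y_{n+1}] ⇒ (1 − 2/3z)y_{n+1} = (1 + 1/3z)y_n
  ⇒ R(z) = (1 + 1/3z)/(1 − 2/3z).

Need |R(x)|<1, x<0.
x=-1.14: |R|=0.3523
x=-2: |R|=0.1429
x=-10: |R|=0.3043
x=-100: |R|=0.4778
θ=2/3≥1/2 ⇒ |1+1/3x|<|1−2/3x| ∀x<0 ⇒ unbounded interval.

unbounded; (−∞, 0). Any h>0 works for λ=-8.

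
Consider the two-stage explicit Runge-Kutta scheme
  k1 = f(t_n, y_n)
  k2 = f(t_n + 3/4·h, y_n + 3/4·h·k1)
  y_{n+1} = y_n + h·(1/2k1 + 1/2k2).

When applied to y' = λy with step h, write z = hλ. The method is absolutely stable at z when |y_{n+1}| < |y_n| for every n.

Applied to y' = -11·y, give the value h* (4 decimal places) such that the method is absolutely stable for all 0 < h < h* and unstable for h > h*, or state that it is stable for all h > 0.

Test eqn y'=λy, z=hλ:
  k1=λy_n ⇒ h·k1=z·y_n;  k2=λ(1+3/4z)y_n ⇒ h·k2=z(1+3/4z)y_n
  y_{n+1}/y_n = 1 + 1/2z + 1/2z(1+3/4z) = 1 + z + 3/8z²
  so R(z) = 1 + z + 3/8z².

Boundary: |R(x)|=1, x<0.
x=-1.36: |R|=0.3336
R=1: x+3/8x²=0 ⇒ x=−8/3=-2.6667; min R=1−1/(4·3/8)=0.3333>−1
Confirm numerically:
  x=-2.289: |R|=0.67582 <1
  x=-1.469: |R|=0.34024 <1
  x=-1.316: |R|=0.33345 <1
  x=-3.173: |R|=1.60247 >1
  x=-3.098: |R|=1.50110 >1
  x=-2.974: |R|=1.34275 >1
Interval (-2.6667, 0).

(-2.6667,0); λ=-11 ⇒ h* = (8/3)/11 = 0.2424.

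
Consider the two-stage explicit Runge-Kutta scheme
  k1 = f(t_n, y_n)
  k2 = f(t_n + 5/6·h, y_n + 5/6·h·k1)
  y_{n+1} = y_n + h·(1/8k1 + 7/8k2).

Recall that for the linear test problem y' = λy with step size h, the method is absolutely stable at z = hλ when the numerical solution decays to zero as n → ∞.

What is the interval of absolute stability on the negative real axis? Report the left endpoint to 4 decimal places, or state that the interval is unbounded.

Test eqn y'=λy, z=hλ:
  k1=λy_n ⇒ h·k1=z·y_n;  k2=λ(1+5/6z)y_n ⇒ h·k2=z(1+5/6z)y_n
  y_{n+1}/y_n = 1 + 1/8z + 7/8z(1+5/6z) = 1 + z + 35/48z²
  Hence R(z) = 1 + z + 35/48z².

Solve |R(x)|<1 on ℝ⁻.
x=-1.77: |R|=1.5144
R=1: x+35/48x²=0 ⇒ x=−48/35=-1.3714; min R=1−1/(4·35/48)=0.6571>−1
Confirm numerically:
  x=-1.334: |R|=0.96359 <1
  x=-1.080: |R|=0.77050 <1
  x=-0.984: |R|=0.72202 <1
  x=-1.569: |R|=1.22603 >1
  x=-1.501: |R|=1.14181 >1
  x=-1.455: |R|=1.08866 >1
Stable set (-1.3714, 0).

z∈(-1.3714,0).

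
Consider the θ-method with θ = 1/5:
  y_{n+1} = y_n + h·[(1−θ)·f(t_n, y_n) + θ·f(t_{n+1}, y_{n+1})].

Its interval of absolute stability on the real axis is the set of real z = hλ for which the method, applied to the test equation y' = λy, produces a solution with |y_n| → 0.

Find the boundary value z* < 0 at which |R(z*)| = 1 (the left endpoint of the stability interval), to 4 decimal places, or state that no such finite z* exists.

Set f=λy, z=hλ:
  y_{n+1} = y_n + z·[4/5·y_n + 1/5·y_{n+1}] ⇒ (1 − 1/5z)y_{n+1} = (1 + 4/5z)y_n
  so R(z) = (1 + 4/5z)/(1 − 1/5z).

Boundary: |R(x)|=1, x<0.
x=-1.52: |R|=0.1656
R=−1: 1+4/5x = −1+1/5x ⇒ -3/5x=2 ⇒ x=2/(-3/5)=-3.3333
Confirm numerically:
  x=-3.124: |R|=0.92270 <1
  x=-2.277: |R|=0.56452 <1
  x=-2.168: |R|=0.51228 <1
  x=-3.903: |R|=1.19196 >1
  x=-3.454: |R|=1.04282 >1
  x=-3.421: |R|=1.03123 >1
Interval (-3.3333, 0).

left endpoint -3.3333.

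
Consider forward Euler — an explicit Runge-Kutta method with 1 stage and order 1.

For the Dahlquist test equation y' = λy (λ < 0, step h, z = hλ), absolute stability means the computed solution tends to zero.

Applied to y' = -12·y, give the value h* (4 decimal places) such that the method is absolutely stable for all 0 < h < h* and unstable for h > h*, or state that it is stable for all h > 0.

Set f=λy, z=hλ:
  order 1, 1-stage ⇒ R(z)=1+z
  (e.g. R(-0.72)=0.28000, |R|=0.28000)

Need |R(x)|<1, x<0.
x=-0.72: |R|=0.2800
|R(-1.92)|=0.9200 |R(-1.61)|=0.6100 |R(-1.41)|=0.4100
Bisect:
  x_lo=-2.7893 |R|=1.7893  x_hi=-0.1801 |R|=0.8199
  mid=-1.48471 |R|=0.48471 →hi
  mid=-2.13700 |R|=1.13700 →lo
  mid=-1.81086 |R|=0.81086 →hi
  mid=-1.97393 |R|=0.97393 →hi
  mid=-2.05547 |R|=1.05547 →lo
  mid=-2.01470 |R|=1.01470 →lo
  mid=-1.99431 |R|=0.99431 →hi
  mid=-2.00451 |R|=1.00451 →lo
  ...
  [-2.00005,-1.99989] ⇒ x*=-2.0000
Interval (-2.0000, 0).

(-2.0000,0); λ=-12 ⇒ h* = 0.1667.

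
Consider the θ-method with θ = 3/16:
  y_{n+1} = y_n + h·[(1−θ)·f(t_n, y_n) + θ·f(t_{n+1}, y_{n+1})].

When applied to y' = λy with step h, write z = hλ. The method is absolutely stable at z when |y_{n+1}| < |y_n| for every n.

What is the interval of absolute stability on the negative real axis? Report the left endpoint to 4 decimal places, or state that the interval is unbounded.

(-3.2000, 0).

On y'=λy, z=hλ:
  y_{n+1} = y_n + z·[13/16·y_n + 3/16·y_{n+1}] ⇒ (1 − 3/16z)y_{n+1} = (1 + 13/16z)y_n
  R(z) = (1 + 13/16z)/(1 − 3/16z).

Find x<0 with |R(x)|<1.
x=-1.58: |R|=0.2189
R=−1: 1+13/16x = −1+3/16x ⇒ -5/8x=2 ⇒ x=2/(-5/8)=-3.2000
Confirm numerically:
  x=-3.082: |R|=0.95326 <1
  x=-3.016: |R|=0.92654 <1
  x=-2.733: |R|=0.80702 <1
  x=-2.583: |R|=0.74020 <1
  x=-3.445: |R|=1.09303 >1
  x=-3.432: |R|=1.08823 >1
  x=-3.265: |R|=1.02520 >1
Stable set (-3.2000, 0).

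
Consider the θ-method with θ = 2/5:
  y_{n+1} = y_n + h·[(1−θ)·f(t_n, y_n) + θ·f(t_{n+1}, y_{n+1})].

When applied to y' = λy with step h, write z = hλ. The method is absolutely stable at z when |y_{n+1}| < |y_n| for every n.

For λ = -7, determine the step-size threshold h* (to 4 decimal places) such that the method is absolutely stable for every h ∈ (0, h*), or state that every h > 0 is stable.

(-10.0000,0); λ=-7 ⇒ h* = (10)/7 = 1.4286.

Set f=λy, z=hλ:
  y_{n+1} = y_n + z·[3/5·y_n + 2/5·y_{n+1}] ⇒ (1 − 2/5z)y_{n+1} = (1 + 3/5z)y_n
  R(z) = (1 + 3/5z)/(1 − 2/5z).

Solve |R(x)|<1 on ℝ⁻.
x=-1.56: |R|=0.0394
R=−1: 1+3/5x = −1+2/5x ⇒ -1/5x=2 ⇒ x=2/(-1/5)=-10.0000
Confirm numerically:
  x=-9.421: |R|=0.97572 <1
  x=-7.582: |R|=0.88008 <1
  x=-5.398: |R|=0.70866 <1
  x=-10.267: |R|=1.01046 >1
  x=-10.180: |R|=1.00710 >1
  x=-10.097: |R|=1.00385 >1
So |R|<1 on (-10.0000, 0).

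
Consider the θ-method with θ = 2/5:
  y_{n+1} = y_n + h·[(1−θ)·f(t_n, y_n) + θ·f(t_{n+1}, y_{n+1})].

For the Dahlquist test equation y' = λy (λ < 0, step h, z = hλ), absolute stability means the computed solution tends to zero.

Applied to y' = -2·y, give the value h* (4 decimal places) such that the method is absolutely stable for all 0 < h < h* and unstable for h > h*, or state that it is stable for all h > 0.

(-10.0000,0); λ=-2 ⇒ h* = (10)/2 = 5.0000.

Set f=λy, z=hλ:
  y_{n+1} = y_n + z·[3/5·y_n + 2/5·y_{n+1}] ⇒ (1 − 2/5z)y_{n+1} = (1 + 3/5z)y_n
  Hence R(z) = (1 + 3/5z)/(1 − 2/5z).

Find x<0 with |R(x)|<1.
x=-0.89: |R|=0.3437
R=−1: 1+3/5x = −1+2/5x ⇒ -1/5x=2 ⇒ x=2/(-1/5)=-10.0000
Confirm numerically:
  x=-7.130: |R|=0.85099 <1
  x=-6.342: |R|=0.79315 <1
  x=-4.821: |R|=0.64629 <1
  x=-10.341: |R|=1.01328 >1
  x=-10.259: |R|=1.01015 >1
  x=-10.121: |R|=1.00479 >1
So |R|<1 on (-10.0000, 0).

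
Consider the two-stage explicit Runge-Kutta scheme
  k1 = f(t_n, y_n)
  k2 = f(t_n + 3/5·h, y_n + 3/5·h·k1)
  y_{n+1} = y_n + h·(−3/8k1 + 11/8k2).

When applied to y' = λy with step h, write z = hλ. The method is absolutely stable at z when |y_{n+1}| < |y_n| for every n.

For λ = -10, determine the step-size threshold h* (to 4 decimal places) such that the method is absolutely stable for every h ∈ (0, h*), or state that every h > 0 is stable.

Set f=λy, z=hλ:
  k1=λy_n ⇒ h·k1=z·y_n;  k2=λ(1+3/5z)y_n ⇒ h·k2=z(1+3/5z)y_n
  y_{n+1}/y_n = 1 − 3/8z + 11/8z(1+3/5z) = 1 + z + 33/40z²
  Hence R(z) = 1 + z + 33/40z².

Need |R(x)|<1, x<0.
x=-0.6: |R|=0.6970
R=1: x+33/40x²=0 ⇒ x=−40/33=-1.2121; min R=1−1/(4·33/40)=0.6970>−1
Confirm numerically:
  x=-1.153: |R|=0.94376 <1
  x=-1.035: |R|=0.84876 <1
  x=-0.788: |R|=0.72428 <1
  x=-0.587: |R|=0.69727 <1
  x=-1.711: |R|=1.70420 >1
  x=-1.624: |R|=1.55184 >1
So |R|<1 on (-1.2121, 0).

(-1.2121,0); λ=-10 ⇒ h* = (40/33)/10 = 0.1212.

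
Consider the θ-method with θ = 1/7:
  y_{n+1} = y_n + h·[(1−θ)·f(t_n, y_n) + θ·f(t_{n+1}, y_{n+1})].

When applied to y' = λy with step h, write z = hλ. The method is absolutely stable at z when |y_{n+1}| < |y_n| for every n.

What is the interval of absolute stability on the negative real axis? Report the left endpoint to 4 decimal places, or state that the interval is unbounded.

Test eqn y'=λy, z=hλ:
  y_{n+1} = y_n + z·[6/7·y_n + 1/7·y_{n+1}] ⇒ (1 − 1/7z)y_{n+1} = (1 + 6/7z)y_n
  ⇒ R(z) = (1 + 6/7z)/(1 − 1/7z).

Need |R(x)|<1, x<0.
x=-1.21: |R|=0.0317
R=−1: 1+6/7x = −1+1/7x ⇒ -5/7x=2 ⇒ x=2/(-5/7)=-2.8000
Confirm numerically:
  x=-2.613: |R|=0.90274 <1
  x=-2.143: |R|=0.64071 <1
  x=-1.746: |R|=0.39744 <1
  x=-1.217: |R|=0.03675 <1
  x=-3.387: |R|=1.28256 >1
  x=-3.343: |R|=1.26250 >1
  x=-3.131: |R|=1.16336 >1
So |R|<1 on (-2.8000, 0).

z∈(-2.8000,0).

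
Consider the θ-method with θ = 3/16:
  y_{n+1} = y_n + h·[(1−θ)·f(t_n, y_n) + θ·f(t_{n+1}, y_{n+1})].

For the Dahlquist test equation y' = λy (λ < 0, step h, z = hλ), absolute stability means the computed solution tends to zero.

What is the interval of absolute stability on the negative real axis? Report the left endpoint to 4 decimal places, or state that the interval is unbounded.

(-3.2000, 0).

On y'=λy, z=hλ:
  y_{n+1} = y_n + z·[13/16·y_n + 3/16·y_{n+1}] ⇒ (1 − 3/16z)y_{n+1} = (1 + 13/16z)y_n
  ⇒ R(z) = (1 + 13/16z)/(1 − 3/16z).

Boundary: |R(x)|=1, x<0.
x=-0.87: |R|=0.2520
R=−1: 1+13/16x = −1+3/16x ⇒ -5/8x=2 ⇒ x=2/(-5/8)=-3.2000
Confirm numerically:
  x=-3.121: |R|=0.96885 <1
  x=-2.915: |R|=0.88483 <1
  x=-2.500: |R|=0.70213 <1
  x=-1.997: |R|=0.45296 <1
  x=-3.371: |R|=1.06548 >1
  x=-3.348: |R|=1.05683 >1
Interval (-3.2000, 0).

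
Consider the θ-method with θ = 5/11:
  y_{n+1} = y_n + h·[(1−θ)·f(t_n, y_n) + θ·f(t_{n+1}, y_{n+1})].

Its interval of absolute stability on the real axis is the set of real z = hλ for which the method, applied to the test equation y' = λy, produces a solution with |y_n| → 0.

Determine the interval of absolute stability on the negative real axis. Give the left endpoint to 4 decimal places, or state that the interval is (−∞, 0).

(-22.0000, 0).

Test eqn y'=λy, z=hλ:
  y_{n+1} = y_n + z·[6/11·y_n + 5/11·y_{n+1}] ⇒ (1 − 5/11z)y_{n+1} = (1 + 6/11z)y_n
  Hence R(z) = (1 + 6/11z)/(1 − 5/11z).

Boundary: |R(x)|=1, x<0.
x=-0.6: |R|=0.5286
R=−1: 1+6/11x = −1+5/11x ⇒ -1/11x=2 ⇒ x=2/(-1/11)=-22.0000
Confirm numerically:
  x=-21.469: |R|=0.99551 <1
  x=-18.864: |R|=0.97022 <1
  x=-18.171: |R|=0.96241 <1
  x=-17.259: |R|=0.95127 <1
  x=-22.200: |R|=1.00164 >1
  x=-22.118: |R|=1.00097 >1
Interval (-22.0000, 0).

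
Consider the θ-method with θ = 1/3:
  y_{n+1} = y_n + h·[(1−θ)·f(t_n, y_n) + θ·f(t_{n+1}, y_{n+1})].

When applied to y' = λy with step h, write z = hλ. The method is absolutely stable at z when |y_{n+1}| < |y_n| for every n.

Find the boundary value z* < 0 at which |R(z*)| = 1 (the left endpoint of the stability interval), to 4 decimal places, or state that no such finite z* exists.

left endpoint -6.0000.

Set f=λy, z=hλ:
  y_{n+1} = y_n + z·[2/3·y_n + 1/3·y_{n+1}] ⇒ (1 − 1/3z)y_{n+1} = (1 + 2/3z)y_n
  R(z) = (1 + 2/3z)/(1 − 1/3z).

Find x<0 with |R(x)|<1.
x=-1.29: |R|=0.0979
R=−1: 1+2/3x = −1+1/3x ⇒ -1/3x=2 ⇒ x=2/(-1/3)=-6.0000
Confirm numerically:
  x=-5.089: |R|=0.88738 <1
  x=-4.528: |R|=0.80446 <1
  x=-3.483: |R|=0.61175 <1
  x=-6.421: |R|=1.04469 >1
  x=-6.306: |R|=1.03288 >1
Interval (-6.0000, 0).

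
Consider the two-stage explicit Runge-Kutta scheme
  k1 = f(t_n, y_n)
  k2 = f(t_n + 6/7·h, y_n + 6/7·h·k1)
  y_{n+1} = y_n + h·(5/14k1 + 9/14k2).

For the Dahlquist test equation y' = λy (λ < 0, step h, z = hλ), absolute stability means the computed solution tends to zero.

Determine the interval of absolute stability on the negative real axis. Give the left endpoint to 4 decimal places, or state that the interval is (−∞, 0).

z∈(-1.8148,0).

Test eqn y'=λy, z=hλ:
  k1=λy_n ⇒ h·k1=z·y_n;  k2=λ(1+6/7z)y_n ⇒ h·k2=z(1+6/7z)y_n
  y_{n+1}/y_n = 1 + 5/14z + 9/14z(1+6/7z) = 1 + z + 27/49z²
  ⇒ R(z) = 1 + z + 27/49z².

Boundary: |R(x)|=1, x<0.
x=-1.21: |R|=0.5967
R=1: x+27/49x²=0 ⇒ x=−49/27=-1.8148; min R=1−1/(4·27/49)=0.5463>−1
Confirm numerically:
  x=-1.756: |R|=0.94309 <1
  x=-1.468: |R|=0.71946 <1
  x=-1.289: |R|=0.62653 <1
  x=-1.133: |R|=0.57434 <1
  x=-2.336: |R|=1.67086 >1
  x=-1.899: |R|=1.08809 >1
  x=-1.894: |R|=1.08264 >1
Interval (-1.8148, 0).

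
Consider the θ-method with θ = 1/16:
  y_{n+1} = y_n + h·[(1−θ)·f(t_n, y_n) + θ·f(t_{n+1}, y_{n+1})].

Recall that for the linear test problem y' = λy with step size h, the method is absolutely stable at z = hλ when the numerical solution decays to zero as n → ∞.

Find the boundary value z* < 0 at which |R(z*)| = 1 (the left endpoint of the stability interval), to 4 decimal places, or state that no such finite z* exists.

z* = -2.2857.

On y'=λy, z=hλ:
  y_{n+1} = y_n + z·[15/16·y_n + 1/16·y_{n+1}] ⇒ (1 − 1/16z)y_{n+1} = (1 + 15/16z)y_n
  ⇒ R(z) = (1 + 15/16z)/(1 − 1/16z).

Boundary: |R(x)|=1, x<0.
x=-0.72: |R|=0.3110
R=−1: 1+15/16x = −1+1/16x ⇒ -7/8x=2 ⇒ x=2/(-7/8)=-2.2857
Confirm numerically:
  x=-1.650: |R|=0.49575 <1
  x=-1.328: |R|=0.22622 <1
  x=-1.287: |R|=0.19118 <1
  x=-2.807: |R|=1.38805 >1
  x=-2.458: |R|=1.13068 >1
Interval (-2.2857, 0).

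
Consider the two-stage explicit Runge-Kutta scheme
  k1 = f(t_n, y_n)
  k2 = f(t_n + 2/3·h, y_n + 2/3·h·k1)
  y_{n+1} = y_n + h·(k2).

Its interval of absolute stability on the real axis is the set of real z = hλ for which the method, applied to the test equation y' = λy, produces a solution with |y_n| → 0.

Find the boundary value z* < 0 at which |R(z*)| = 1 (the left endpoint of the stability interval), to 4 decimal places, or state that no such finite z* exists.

z* = -1.5000.

Set f=λy, z=hλ:
  k1=λy_n ⇒ h·k1=z·y_n;  k2=λ(1+2/3z)y_n ⇒ h·k2=z(1+2/3z)y_n
  y_{n+1}/y_n = 1 + z(1+2/3z) = 1 + z + 2/3z²
  Hence R(z) = 1 + z + 2/3z².

Find x<0 with |R(x)|<1.
x=-1: |R|=0.6667
R=1: x+2/3x²=0 ⇒ x=−3/2=-1.5000; min R=1−1/(4·2/3)=0.6250>−1
Confirm numerically:
  x=-0.974: |R|=0.65845 <1
  x=-0.879: |R|=0.63609 <1
  x=-0.765: |R|=0.62515 <1
  x=-1.995: |R|=1.65835 >1
  x=-1.775: |R|=1.32542 >1
So |R|<1 on (-1.5000, 0).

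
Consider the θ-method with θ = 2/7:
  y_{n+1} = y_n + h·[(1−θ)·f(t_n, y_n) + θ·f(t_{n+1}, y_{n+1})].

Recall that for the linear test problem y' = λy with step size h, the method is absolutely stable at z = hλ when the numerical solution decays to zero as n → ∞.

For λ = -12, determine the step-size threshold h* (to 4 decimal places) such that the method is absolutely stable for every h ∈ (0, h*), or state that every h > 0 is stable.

With y'=λy (z=hλ):
  y_{n+1} = y_n + z·[5/7·y_n + 2/7·y_{n+1}] ⇒ (1 − 2/7z)y_{n+1} = (1 + 5/7z)y_n
  Hence R(z) = (1 + 5/7z)/(1 − 2/7z).

Boundary: |R(x)|=1, x<0.
x=-1.64: |R|=0.1167
R=−1: 1+5/7x = −1+2/7x ⇒ -3/7x=2 ⇒ x=2/(-3/7)=-4.6667
Confirm numerically:
  x=-4.152: |R|=0.89911 <1
  x=-2.272: |R|=0.37769 <1
  x=-2.092: |R|=0.30937 <1
  x=-5.181: |R|=1.08887 >1
  x=-5.074: |R|=1.07126 >1
  x=-4.806: |R|=1.02516 >1
So |R|<1 on (-4.6667, 0).

(-4.6667,0); λ=-12 ⇒ h* = (14/3)/12 = 0.3889.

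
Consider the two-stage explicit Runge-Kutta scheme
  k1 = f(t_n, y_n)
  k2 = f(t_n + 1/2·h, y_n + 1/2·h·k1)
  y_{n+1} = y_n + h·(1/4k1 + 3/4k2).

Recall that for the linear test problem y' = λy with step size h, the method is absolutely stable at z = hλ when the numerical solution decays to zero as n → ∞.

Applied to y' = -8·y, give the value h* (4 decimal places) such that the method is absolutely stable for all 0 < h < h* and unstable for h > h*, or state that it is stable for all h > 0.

(-2.6667,0); λ=-8 ⇒ h* = (8/3)/8 = 0.3333.

With y'=λy (z=hλ):
  k1=λy_n ⇒ h·k1=z·y_n;  k2=λ(1+1/2z)y_n ⇒ h·k2=z(1+1/2z)y_n
  y_{n+1}/y_n = 1 + 1/4z + 3/4z(1+1/2z) = 1 + z + 3/8z²
  Hence R(z) = 1 + z + 3/8z².

Need |R(x)|<1, x<0.
x=-1.16: |R|=0.3446
R=1: x+3/8x²=0 ⇒ x=−8/3=-2.6667; min R=1−1/(4·3/8)=0.3333>−1
Confirm numerically:
  x=-1.483: |R|=0.34173 <1
  x=-1.361: |R|=0.33362 <1
  x=-1.193: |R|=0.34072 <1
  x=-3.132: |R|=1.54653 >1
  x=-2.988: |R|=1.36005 >1
Stable set (-2.6667, 0).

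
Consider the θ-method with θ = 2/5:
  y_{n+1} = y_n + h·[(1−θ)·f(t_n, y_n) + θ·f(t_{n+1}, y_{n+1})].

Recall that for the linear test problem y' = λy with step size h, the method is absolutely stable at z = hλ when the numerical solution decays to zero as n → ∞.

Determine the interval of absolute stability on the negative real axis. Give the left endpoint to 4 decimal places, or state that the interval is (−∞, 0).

z∈(-10.0000,0).

With y'=λy (z=hλ):
  y_{n+1} = y_n + z·[3/5·y_n + 2/5·y_{n+1}] ⇒ (1 − 2/5z)y_{n+1} = (1 + 3/5z)y_n
  ⇒ R(z) = (1 + 3/5z)/(1 − 2/5z).

Solve |R(x)|<1 on ℝ⁻.
x=-0.33: |R|=0.7085
R=−1: 1+3/5x = −1+2/5x ⇒ -1/5x=2 ⇒ x=2/(-1/5)=-10.0000
Confirm numerically:
  x=-9.874: |R|=0.99491 <1
  x=-8.345: |R|=0.92370 <1
  x=-5.840: |R|=0.75060 <1
  x=-10.444: |R|=1.01715 >1
  x=-10.220: |R|=1.00865 >1
So |R|<1 on (-10.0000, 0).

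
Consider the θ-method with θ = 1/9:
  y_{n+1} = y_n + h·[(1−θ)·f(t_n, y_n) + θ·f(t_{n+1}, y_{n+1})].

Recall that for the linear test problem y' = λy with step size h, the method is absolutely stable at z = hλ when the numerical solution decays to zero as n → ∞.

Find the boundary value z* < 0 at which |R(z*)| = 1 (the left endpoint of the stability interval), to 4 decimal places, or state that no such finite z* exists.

z* = -2.5714.

Set f=λy, z=hλ:
  y_{n+1} = y_n + z·[8/9·y_n + 1/9·y_{n+1}] ⇒ (1 − 1/9z)y_{n+1} = (1 + 8/9z)y_n
  ⇒ R(z) = (1 + 8/9z)/(1 − 1/9z).

Need |R(x)|<1, x<0.
x=-0.86: |R|=0.2150
R=−1: 1+8/9x = −1+1/9x ⇒ -7/9x=2 ⇒ x=2/(-7/9)=-2.5714
Confirm numerically:
  x=-2.457: |R|=0.93009 <1
  x=-2.062: |R|=0.67764 <1
  x=-1.504: |R|=0.28865 <1
  x=-1.115: |R|=0.00791 <1
  x=-2.799: |R|=1.13501 >1
  x=-2.615: |R|=1.02626 >1
So |R|<1 on (-2.5714, 0).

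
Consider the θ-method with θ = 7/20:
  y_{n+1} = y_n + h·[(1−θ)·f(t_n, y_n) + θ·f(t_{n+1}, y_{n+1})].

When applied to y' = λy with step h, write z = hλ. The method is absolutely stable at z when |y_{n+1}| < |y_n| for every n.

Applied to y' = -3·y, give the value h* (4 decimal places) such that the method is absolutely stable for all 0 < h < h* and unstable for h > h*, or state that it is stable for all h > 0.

With y'=λy (z=hλ):
  y_{n+1} = y_n + z·[13/20·y_n + 7/20·y_{n+1}] ⇒ (1 − 7/20z)y_{n+1} = (1 + 13/20z)y_n
  R(z) = (1 + 13/20z)/(1 − 7/20z).

Boundary: |R(x)|=1, x<0.
x=-1.32: |R|=0.0971
R=−1: 1+13/20x = −1+7/20x ⇒ -3/10x=2 ⇒ x=2/(-3/10)=-6.6667
Confirm numerically:
  x=-6.549: |R|=0.98928 <1
  x=-3.895: |R|=0.64815 <1
  x=-3.587: |R|=0.59037 <1
  x=-7.158: |R|=1.04205 >1
  x=-7.105: |R|=1.03771 >1
  x=-7.083: |R|=1.03590 >1
Interval (-6.6667, 0).

(-6.6667,0); λ=-3 ⇒ h* = (20/3)/3 = 2.2222.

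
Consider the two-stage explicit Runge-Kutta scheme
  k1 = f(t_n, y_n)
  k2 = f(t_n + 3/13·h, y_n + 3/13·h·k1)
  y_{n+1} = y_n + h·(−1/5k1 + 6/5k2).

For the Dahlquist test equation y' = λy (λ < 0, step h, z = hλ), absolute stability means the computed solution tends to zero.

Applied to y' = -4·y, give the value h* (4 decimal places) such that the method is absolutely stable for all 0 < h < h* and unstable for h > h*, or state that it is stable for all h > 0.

(-3.6111,0); λ=-4 ⇒ h* = (65/18)/4 = 0.9028.

Set f=λy, z=hλ:
  k1=λy_n ⇒ h·k1=z·y_n;  k2=λ(1+3/13z)y_n ⇒ h·k2=z(1+3/13z)y_n
  y_{n+1}/y_n = 1 − 1/5z + 6/5z(1+3/13z) = 1 + z + 18/65z²
  Hence R(z) = 1 + z + 18/65z².

Boundary: |R(x)|=1, x<0.
x=-1.65: |R|=0.1039
R=1: x+18/65x²=0 ⇒ x=−65/18=-3.6111; min R=1−1/(4·18/65)=0.0972>−1
Confirm numerically:
  x=-3.365: |R|=0.77066 <1
  x=-3.278: |R|=0.69762 <1
  x=-2.362: |R|=0.18297 <1
  x=-1.975: |R|=0.10517 <1
  x=-3.752: |R|=1.14639 >1
  x=-3.653: |R|=1.04237 >1
Stable set (-3.6111, 0).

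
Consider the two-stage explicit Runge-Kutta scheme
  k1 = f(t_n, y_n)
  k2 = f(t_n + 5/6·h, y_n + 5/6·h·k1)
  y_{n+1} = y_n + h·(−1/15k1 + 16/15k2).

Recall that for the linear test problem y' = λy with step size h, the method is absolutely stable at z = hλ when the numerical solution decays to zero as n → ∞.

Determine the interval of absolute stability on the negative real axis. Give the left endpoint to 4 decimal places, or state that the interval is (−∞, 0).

Test eqn y'=λy, z=hλ:
  k1=λy_n ⇒ h·k1=z·y_n;  k2=λ(1+5/6z)y_n ⇒ h·k2=z(1+5/6z)y_n
  y_{n+1}/y_n = 1 − 1/15z + 16/15z(1+5/6z) = 1 + z + 8/9z²
  ⇒ R(z) = 1 + z + 8/9z².

Find x<0 with |R(x)|<1.
x=-0.99: |R|=0.8812
R=1: x+8/9x²=0 ⇒ x=−9/8=-1.1250; min R=1−1/(4·8/9)=0.7188>−1
Confirm numerically:
  x=-1.011: |R|=0.89755 <1
  x=-0.843: |R|=0.78869 <1
  x=-0.786: |R|=0.76315 <1
  x=-1.633: |R|=1.73739 >1
  x=-1.399: |R|=1.34073 >1
Stable set (-1.1250, 0).

z∈(-1.1250,0).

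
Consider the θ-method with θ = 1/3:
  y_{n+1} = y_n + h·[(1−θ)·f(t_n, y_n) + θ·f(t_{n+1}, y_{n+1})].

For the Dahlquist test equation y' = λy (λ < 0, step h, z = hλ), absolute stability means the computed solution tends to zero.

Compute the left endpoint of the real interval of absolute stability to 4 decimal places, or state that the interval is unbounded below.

With y'=λy (z=hλ):
  y_{n+1} = y_n + z·[2/3·y_n + 1/3·y_{n+1}] ⇒ (1 − 1/3z)y_{n+1} = (1 + 2/3z)y_n
  Hence R(z) = (1 + 2/3z)/(1 − 1/3z).

Solve |R(x)|<1 on ℝ⁻.
x=-0.86: |R|=0.3316
R=−1: 1+2/3x = −1+1/3x ⇒ -1/3x=2 ⇒ x=2/(-1/3)=-6.0000
Confirm numerically:
  x=-5.731: |R|=0.96919 <1
  x=-3.586: |R|=0.63346 <1
  x=-2.892: |R|=0.47251 <1
  x=-2.601: |R|=0.39314 <1
  x=-6.314: |R|=1.03371 >1
  x=-6.261: |R|=1.02818 >1
  x=-6.237: |R|=1.02566 >1
So |R|<1 on (-6.0000, 0).

z* = -6.0000.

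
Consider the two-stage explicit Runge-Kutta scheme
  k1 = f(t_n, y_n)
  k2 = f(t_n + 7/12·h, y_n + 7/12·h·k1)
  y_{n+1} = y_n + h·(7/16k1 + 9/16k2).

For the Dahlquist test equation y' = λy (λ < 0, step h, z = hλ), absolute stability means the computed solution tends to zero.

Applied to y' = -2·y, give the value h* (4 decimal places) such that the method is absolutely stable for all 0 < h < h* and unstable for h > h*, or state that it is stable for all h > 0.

(-3.0476,0); λ=-2 ⇒ h* = (64/21)/2 = 1.5238.

Set f=λy, z=hλ:
  k1=λy_n ⇒ h·k1=z·y_n;  k2=λ(1+7/12z)y_n ⇒ h·k2=z(1+7/12z)y_n
  y_{n+1}/y_n = 1 + 7/16z + 9/16z(1+7/12z) = 1 + z + 21/64z²
  so R(z) = 1 + z + 21/64z².

Boundary: |R(x)|=1, x<0.
x=-0.93: |R|=0.3538
R=1: x+21/64x²=0 ⇒ x=−64/21=-3.0476; min R=1−1/(4·21/64)=0.2381>−1
Confirm numerically:
  x=-2.738: |R|=0.72184 <1
  x=-2.631: |R|=0.64033 <1
  x=-2.083: |R|=0.34070 <1
  x=-3.405: |R|=1.39929 >1
  x=-3.391: |R|=1.38207 >1
  x=-3.255: |R|=1.22149 >1
Interval (-3.0476, 0).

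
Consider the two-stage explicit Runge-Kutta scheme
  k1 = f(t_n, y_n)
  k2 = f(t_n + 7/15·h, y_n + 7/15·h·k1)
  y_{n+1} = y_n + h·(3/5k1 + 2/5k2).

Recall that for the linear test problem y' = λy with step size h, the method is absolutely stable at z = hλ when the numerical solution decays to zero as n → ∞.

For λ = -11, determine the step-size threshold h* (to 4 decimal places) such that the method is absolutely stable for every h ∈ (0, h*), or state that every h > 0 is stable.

(-5.3571,0); λ=-11 ⇒ h* = (75/14)/11 = 0.4870.

On y'=λy, z=hλ:
  k1=λy_n ⇒ h·k1=z·y_n;  k2=λ(1+7/15z)y_n ⇒ h·k2=z(1+7/15z)y_n
  y_{n+1}/y_n = 1 + 3/5z + 2/5z(1+7/15z) = 1 + z + 14/75z²
  ⇒ R(z) = 1 + z + 14/75z².

Find x<0 with |R(x)|<1.
x=-0.97: |R|=0.2056
R=1: x+14/75x²=0 ⇒ x=−75/14=-5.3571; min R=1−1/(4·14/75)=-0.3393>−1
Confirm numerically:
  x=-4.369: |R|=0.19412 <1
  x=-3.344: |R|=0.25663 <1
  x=-3.262: |R|=0.27575 <1
  x=-2.679: |R|=0.33929 <1
  x=-5.470: |R|=1.11523 >1
  x=-5.397: |R|=1.04015 >1
Stable set (-5.3571, 0).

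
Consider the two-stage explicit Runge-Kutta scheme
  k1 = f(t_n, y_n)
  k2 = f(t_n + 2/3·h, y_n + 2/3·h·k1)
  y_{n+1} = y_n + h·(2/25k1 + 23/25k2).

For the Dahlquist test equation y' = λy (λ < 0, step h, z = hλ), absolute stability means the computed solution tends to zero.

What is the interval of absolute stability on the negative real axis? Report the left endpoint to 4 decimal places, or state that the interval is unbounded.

(-1.6304, 0).

With y'=λy (z=hλ):
  k1=λy_n ⇒ h·k1=z·y_n;  k2=λ(1+2/3z)y_n ⇒ h·k2=z(1+2/3z)y_n
  y_{n+1}/y_n = 1 + 2/25z + 23/25z(1+2/3z) = 1 + z + 46/75z²
  R(z) = 1 + z + 46/75z².

Solve |R(x)|<1 on ℝ⁻.
x=-0.89: |R|=0.5958
R=1: x+46/75x²=0 ⇒ x=−75/46=-1.6304; min R=1−1/(4·46/75)=0.5924>−1
Confirm numerically:
  x=-1.400: |R|=0.80213 <1
  x=-1.378: |R|=0.78665 <1
  x=-1.343: |R|=0.76324 <1
  x=-0.691: |R|=0.60186 <1
  x=-2.185: |R|=1.74319 >1
  x=-2.036: |R|=1.50645 >1
  x=-1.957: |R|=1.39197 >1
Interval (-1.6304, 0).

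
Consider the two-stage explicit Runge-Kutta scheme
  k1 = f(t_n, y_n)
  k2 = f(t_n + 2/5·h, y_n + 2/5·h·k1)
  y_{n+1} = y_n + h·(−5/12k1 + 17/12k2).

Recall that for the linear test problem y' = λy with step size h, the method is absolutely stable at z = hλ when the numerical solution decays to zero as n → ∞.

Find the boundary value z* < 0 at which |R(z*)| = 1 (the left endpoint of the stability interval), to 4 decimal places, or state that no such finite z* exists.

On y'=λy, z=hλ:
  k1=λy_n ⇒ h·k1=z·y_n;  k2=λ(1+2/5z)y_n ⇒ h·k2=z(1+2/5z)y_n
  y_{n+1}/y_n = 1 − 5/12z + 17/12z(1+2/5z) = 1 + z + 17/30z²
  R(z) = 1 + z + 17/30z².

Need |R(x)|<1, x<0.
x=-0.81: |R|=0.5618
R=1: x+17/30x²=0 ⇒ x=−30/17=-1.7647; min R=1−1/(4·17/30)=0.5588>−1
Confirm numerically:
  x=-1.429: |R|=0.72816 <1
  x=-1.390: |R|=0.70486 <1
  x=-0.932: |R|=0.56022 <1
  x=-2.007: |R|=1.27556 >1
  x=-1.799: |R|=1.03496 >1
So |R|<1 on (-1.7647, 0).

left endpoint -1.7647.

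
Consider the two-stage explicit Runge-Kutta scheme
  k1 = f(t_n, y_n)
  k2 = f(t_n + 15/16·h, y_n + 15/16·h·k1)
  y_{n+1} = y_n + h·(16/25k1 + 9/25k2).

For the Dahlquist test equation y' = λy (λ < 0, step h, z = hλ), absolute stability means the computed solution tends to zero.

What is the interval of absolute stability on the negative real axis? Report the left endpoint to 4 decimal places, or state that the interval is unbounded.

Test eqn y'=λy, z=hλ:
  k1=λy_n ⇒ h·k1=z·y_n;  k2=λ(1+15/16z)y_n ⇒ h·k2=z(1+15/16z)y_n
  y_{n+1}/y_n = 1 + 16/25z + 9/25z(1+15/16z) = 1 + z + 27/80z²
  ⇒ R(z) = 1 + z + 27/80z².

Need |R(x)|<1, x<0.
x=-1.22: |R|=0.2823
R=1: x+27/80x²=0 ⇒ x=−80/27=-2.9630; min R=1−1/(4·27/80)=0.2593>−1
Confirm numerically:
  x=-2.864: |R|=0.90434 <1
  x=-2.615: |R|=0.69290 <1
  x=-1.661: |R|=0.27014 <1
  x=-3.224: |R|=1.28403 >1
  x=-3.070: |R|=1.11090 >1
  x=-3.069: |R|=1.10983 >1
Interval (-2.9630, 0).

z∈(-2.9630,0).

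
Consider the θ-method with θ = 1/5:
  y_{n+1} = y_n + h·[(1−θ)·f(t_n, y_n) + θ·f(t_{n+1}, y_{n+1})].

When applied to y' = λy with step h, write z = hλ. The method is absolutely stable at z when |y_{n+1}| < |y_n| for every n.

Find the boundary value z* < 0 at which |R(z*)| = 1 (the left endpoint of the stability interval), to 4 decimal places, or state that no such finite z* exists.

With y'=λy (z=hλ):
  y_{n+1} = y_n + z·[4/5·y_n + 1/5·y_{n+1}] ⇒ (1 − 1/5z)y_{n+1} = (1 + 4/5z)y_n
  Hence R(z) = (1 + 4/5z)/(1 − 1/5z).

Boundary: |R(x)|=1, x<0.
x=-1.35: |R|=0.0630
R=−1: 1+4/5x = −1+1/5x ⇒ -3/5x=2 ⇒ x=2/(-3/5)=-3.3333
Confirm numerically:
  x=-3.092: |R|=0.91053 <1
  x=-2.266: |R|=0.55932 <1
  x=-1.466: |R|=0.13362 <1
  x=-3.932: |R|=1.20107 >1
  x=-3.782: |R|=1.15327 >1
  x=-3.507: |R|=1.06124 >1
So |R|<1 on (-3.3333, 0).

z* = -3.3333.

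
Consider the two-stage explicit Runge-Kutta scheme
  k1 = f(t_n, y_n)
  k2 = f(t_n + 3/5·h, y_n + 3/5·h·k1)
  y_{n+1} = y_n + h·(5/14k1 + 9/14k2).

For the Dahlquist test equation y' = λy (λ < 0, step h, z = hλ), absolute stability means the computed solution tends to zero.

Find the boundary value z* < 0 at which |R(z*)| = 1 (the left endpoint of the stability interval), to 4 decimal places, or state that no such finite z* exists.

left endpoint -2.5926.

With y'=λy (z=hλ):
  k1=λy_n ⇒ h·k1=z·y_n;  k2=λ(1+3/5z)y_n ⇒ h·k2=z(1+3/5z)y_n
  y_{n+1}/y_n = 1 + 5/14z + 9/14z(1+3/5z) = 1 + z + 27/70z²
  R(z) = 1 + z + 27/70z².

Find x<0 with |R(x)|<1.
x=-0.78: |R|=0.4547
R=1: x+27/70x²=0 ⇒ x=−70/27=-2.5926; min R=1−1/(4·27/70)=0.3519>−1
Confirm numerically:
  x=-2.139: |R|=0.62577 <1
  x=-1.948: |R|=0.51567 <1
  x=-1.917: |R|=0.50046 <1
  x=-1.819: |R|=0.45724 <1
  x=-2.893: |R|=1.33522 >1
  x=-2.825: |R|=1.25324 >1
Interval (-2.5926, 0).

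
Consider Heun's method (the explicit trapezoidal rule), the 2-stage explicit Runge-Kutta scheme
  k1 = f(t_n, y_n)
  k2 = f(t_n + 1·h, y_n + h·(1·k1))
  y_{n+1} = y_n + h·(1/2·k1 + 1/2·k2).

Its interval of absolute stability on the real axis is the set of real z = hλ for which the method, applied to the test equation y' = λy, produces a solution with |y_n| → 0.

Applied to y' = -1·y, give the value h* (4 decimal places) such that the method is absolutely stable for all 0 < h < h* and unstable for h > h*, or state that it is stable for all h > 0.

(-2.0000,0); λ=-1 ⇒ h* = 2.0000.

With y'=λy (z=hλ):
  order 2, 2-stage ⇒ R(z)=1+z+z^2/2
  (e.g. R(-0.7)=0.54500, |R|=0.54500)

Find x<0 with |R(x)|<1.
x=-0.7: |R|=0.5450
|R(-2.34)|=1.3978 |R(-1.83)|=0.8445 |R(-0.58)|=0.5882
Bisect:
  x_lo=-2.8751 |R|=2.2579  x_hi=-0.3682 |R|=0.6996
  mid=-1.62166 |R|=0.69323 →hi
  mid=-2.24836 |R|=1.27920 →lo
  mid=-1.93501 |R|=0.93712 →hi
  mid=-2.09168 |R|=1.09589 →lo
  mid=-2.01335 |R|=1.01344 →lo
  mid=-1.97418 |R|=0.97451 →hi
  mid=-1.99376 |R|=0.99378 →hi
  mid=-2.00355 |R|=1.00356 →lo
  mid=-1.99866 |R|=0.99866 →hi
  mid=-2.00111 |R|=1.00111 →lo
  ...
  [-2.00004,-1.99988] ⇒ x*=-2.0000
Stable set (-2.0000, 0).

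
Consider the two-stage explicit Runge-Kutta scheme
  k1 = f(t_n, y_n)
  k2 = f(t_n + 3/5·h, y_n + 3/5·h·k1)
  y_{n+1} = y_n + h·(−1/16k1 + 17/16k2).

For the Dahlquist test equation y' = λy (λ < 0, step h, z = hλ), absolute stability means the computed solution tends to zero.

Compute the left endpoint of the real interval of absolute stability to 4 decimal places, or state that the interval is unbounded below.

On y'=λy, z=hλ:
  k1=λy_n ⇒ h·k1=z·y_n;  k2=λ(1+3/5z)y_n ⇒ h·k2=z(1+3/5z)y_n
  y_{n+1}/y_n = 1 − 1/16z + 17/16z(1+3/5z) = 1 + z + 51/80z²
  so R(z) = 1 + z + 51/80z².

Need |R(x)|<1, x<0.
x=-0.98: |R|=0.6323
R=1: x+51/80x²=0 ⇒ x=−80/51=-1.5686; min R=1−1/(4·51/80)=0.6078>−1
Confirm numerically:
  x=-1.395: |R|=0.84559 <1
  x=-1.129: |R|=0.68358 <1
  x=-1.061: |R|=0.65665 <1
  x=-0.699: |R|=0.61248 <1
  x=-1.689: |R|=1.12961 >1
  x=-1.670: |R|=1.10792 >1
Interval (-1.5686, 0).

left endpoint -1.5686.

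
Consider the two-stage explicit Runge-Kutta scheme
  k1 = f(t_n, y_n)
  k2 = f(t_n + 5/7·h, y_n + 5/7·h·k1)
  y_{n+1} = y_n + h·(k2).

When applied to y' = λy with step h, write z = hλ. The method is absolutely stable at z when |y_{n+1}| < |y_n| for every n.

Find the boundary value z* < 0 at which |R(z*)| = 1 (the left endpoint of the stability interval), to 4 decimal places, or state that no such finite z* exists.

left endpoint -1.4000.

With y'=λy (z=hλ):
  k1=λy_n ⇒ h·k1=z·y_n;  k2=λ(1+5/7z)y_n ⇒ h·k2=z(1+5/7z)y_n
  y_{n+1}/y_n = 1 + z(1+5/7z) = 1 + z + 5/7z²
  ⇒ R(z) = 1 + z + 5/7z².

Boundary: |R(x)|=1, x<0.
x=-1.74: |R|=1.4226
R=1: x+5/7x²=0 ⇒ x=−7/5=-1.4000; min R=1−1/(4·5/7)=0.6500>−1
Confirm numerically:
  x=-0.932: |R|=0.68845 <1
  x=-0.711: |R|=0.65009 <1
  x=-0.632: |R|=0.65330 <1
  x=-1.951: |R|=1.76786 >1
  x=-1.467: |R|=1.07021 >1
  x=-1.458: |R|=1.06040 >1
Stable set (-1.4000, 0).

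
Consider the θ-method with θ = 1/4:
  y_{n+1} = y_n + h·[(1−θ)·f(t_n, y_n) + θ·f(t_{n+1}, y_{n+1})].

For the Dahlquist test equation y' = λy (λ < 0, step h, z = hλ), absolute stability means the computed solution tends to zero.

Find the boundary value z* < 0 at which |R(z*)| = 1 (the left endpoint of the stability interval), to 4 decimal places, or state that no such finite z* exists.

Test eqn y'=λy, z=hλ:
  y_{n+1} = y_n + z·[3/4·y_n + 1/4·y_{n+1}] ⇒ (1 − 1/4z)y_{n+1} = (1 + 3/4z)y_n
  Hence R(z) = (1 + 3/4z)/(1 − 1/4z).

Solve |R(x)|<1 on ℝ⁻.
x=-0.53: |R|=0.5320
R=−1: 1+3/4x = −1+1/4x ⇒ -1/2x=2 ⇒ x=2/(-1/2)=-4.0000
Confirm numerically:
  x=-3.211: |R|=0.78117 <1
  x=-2.070: |R|=0.36409 <1
  x=-1.848: |R|=0.26402 <1
  x=-4.146: |R|=1.03585 >1
  x=-4.077: |R|=1.01907 >1
So |R|<1 on (-4.0000, 0).

z* = -4.0000.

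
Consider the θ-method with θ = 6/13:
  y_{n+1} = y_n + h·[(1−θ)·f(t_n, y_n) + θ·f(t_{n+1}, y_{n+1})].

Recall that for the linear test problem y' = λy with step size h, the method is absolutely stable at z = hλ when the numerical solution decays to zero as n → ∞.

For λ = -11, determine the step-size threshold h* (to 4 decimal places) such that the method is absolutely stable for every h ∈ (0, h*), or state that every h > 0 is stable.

(-26.0000,0); λ=-11 ⇒ h* = (26)/11 = 2.3636.

With y'=λy (z=hλ):
  y_{n+1} = y_n + z·[7/13·y_n + 6/13·y_{n+1}] ⇒ (1 − 6/13z)y_{n+1} = (1 + 7/13z)y_n
  R(z) = (1 + 7/13z)/(1 − 6/13z).

Solve |R(x)|<1 on ℝ⁻.
x=-1.21: |R|=0.2236
R=−1: 1+7/13x = −1+6/13x ⇒ -1/13x=2 ⇒ x=2/(-1/13)=-26.0000
Confirm numerically:
  x=-18.912: |R|=0.94396 <1
  x=-17.494: |R|=0.92789 <1
  x=-14.876: |R|=0.89121 <1
  x=-26.394: |R|=1.00230 >1
  x=-26.329: |R|=1.00192 >1
  x=-26.141: |R|=1.00083 >1
So |R|<1 on (-26.0000, 0).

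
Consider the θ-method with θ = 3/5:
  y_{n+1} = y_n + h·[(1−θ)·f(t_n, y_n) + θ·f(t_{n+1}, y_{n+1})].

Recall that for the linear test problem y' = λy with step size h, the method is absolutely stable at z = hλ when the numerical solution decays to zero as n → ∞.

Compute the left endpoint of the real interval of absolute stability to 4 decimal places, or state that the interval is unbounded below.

With y'=λy (z=hλ):
  y_{n+1} = y_n + z·[2/5·y_n + 3/5·y_{n+1}] ⇒ (1 − 3/5z)y_{n+1} = (1 + 2/5z)y_n
  ⇒ R(z) = (1 + 2/5z)/(1 − 3/5z).

Boundary: |R(x)|=1, x<0.
x=-0.36: |R|=0.7039
x=-2: |R|=0.0909
x=-10: |R|=0.4286
x=-100: |R|=0.6393
θ=3/5≥1/2 ⇒ |1+2/5x|<|1−3/5x| ∀x<0 ⇒ stable on all of ℝ⁻.

unbounded; (−∞, 0).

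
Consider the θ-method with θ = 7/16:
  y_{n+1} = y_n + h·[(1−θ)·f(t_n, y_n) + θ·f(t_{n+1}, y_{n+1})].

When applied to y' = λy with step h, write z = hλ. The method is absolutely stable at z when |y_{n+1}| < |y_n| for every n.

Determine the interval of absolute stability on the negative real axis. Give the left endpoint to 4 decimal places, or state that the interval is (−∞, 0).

On y'=λy, z=hλ:
  y_{n+1} = y_n + z·[9/16·y_n + 7/16·y_{n+1}] ⇒ (1 − 7/16z)y_{n+1} = (1 + 9/16z)y_n
  ⇒ R(z) = (1 + 9/16z)/(1 − 7/16z).

Boundary: |R(x)|=1, x<0.
x=-1.33: |R|=0.1592
R=−1: 1+9/16x = −1+7/16x ⇒ -1/8x=2 ⇒ x=2/(-1/8)=-16.0000
Confirm numerically:
  x=-12.702: |R|=0.93713 <1
  x=-11.776: |R|=0.91417 <1
  x=-11.018: |R|=0.89301 <1
  x=-8.689: |R|=0.80967 <1
  x=-16.587: |R|=1.00889 >1
  x=-16.586: |R|=1.00887 >1
  x=-16.306: |R|=1.00470 >1
So |R|<1 on (-16.0000, 0).

z∈(-16.0000,0).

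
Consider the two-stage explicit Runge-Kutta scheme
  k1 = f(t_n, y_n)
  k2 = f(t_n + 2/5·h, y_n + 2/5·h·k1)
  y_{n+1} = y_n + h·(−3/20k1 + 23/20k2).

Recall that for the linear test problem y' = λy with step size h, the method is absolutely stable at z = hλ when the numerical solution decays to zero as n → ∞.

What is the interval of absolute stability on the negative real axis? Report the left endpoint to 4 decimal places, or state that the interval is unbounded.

Test eqn y'=λy, z=hλ:
  k1=λy_n ⇒ h·k1=z·y_n;  k2=λ(1+2/5z)y_n ⇒ h·k2=z(1+2/5z)y_n
  y_{n+1}/y_n = 1 − 3/20z + 23/20z(1+2/5z) = 1 + z + 23/50z²
  Hence R(z) = 1 + z + 23/50z².

Boundary: |R(x)|=1, x<0.
x=-0.38: |R|=0.6864
R=1: x+23/50x²=0 ⇒ x=−50/23=-2.1739; min R=1−1/(4·23/50)=0.4565>−1
Confirm numerically:
  x=-2.113: |R|=0.94079 <1
  x=-1.680: |R|=0.61830 <1
  x=-1.210: |R|=0.46349 <1
  x=-2.552: |R|=1.44384 >1
  x=-2.505: |R|=1.38151 >1
  x=-2.433: |R|=1.28996 >1
Stable set (-2.1739, 0).

z∈(-2.1739,0).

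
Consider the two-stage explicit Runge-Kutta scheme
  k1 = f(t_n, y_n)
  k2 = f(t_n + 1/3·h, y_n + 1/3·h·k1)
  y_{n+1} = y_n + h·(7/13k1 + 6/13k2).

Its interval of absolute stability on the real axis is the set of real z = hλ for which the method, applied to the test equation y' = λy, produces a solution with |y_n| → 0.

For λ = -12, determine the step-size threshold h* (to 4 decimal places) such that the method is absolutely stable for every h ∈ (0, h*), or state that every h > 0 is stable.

With y'=λy (z=hλ):
  k1=λy_n ⇒ h·k1=z·y_n;  k2=λ(1+1/3z)y_n ⇒ h·k2=z(1+1/3z)y_n
  y_{n+1}/y_n = 1 + 7/13z + 6/13z(1+1/3z) = 1 + z + 2/13z²
  ⇒ R(z) = 1 + z + 2/13z².

Need |R(x)|<1, x<0.
x=-0.66: |R|=0.4070
R=1: x+2/13x²=0 ⇒ x=−13/2=-6.5000; min R=1−1/(4·2/13)=-0.6250>−1
Confirm numerically:
  x=-5.013: |R|=0.14682 <1
  x=-4.188: |R|=0.48964 <1
  x=-2.961: |R|=0.61215 <1
  x=-7.036: |R|=1.58020 >1
  x=-6.842: |R|=1.35999 >1
Interval (-6.5000, 0).

(-6.5000,0); λ=-12 ⇒ h* = (13/2)/12 = 0.5417.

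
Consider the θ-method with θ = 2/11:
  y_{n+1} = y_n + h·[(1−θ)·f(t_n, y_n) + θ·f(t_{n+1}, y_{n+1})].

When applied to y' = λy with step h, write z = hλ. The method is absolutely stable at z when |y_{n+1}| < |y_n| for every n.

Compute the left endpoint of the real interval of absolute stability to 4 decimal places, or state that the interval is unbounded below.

Set f=λy, z=hλ:
  y_{n+1} = y_n + z·[9/11·y_n + 2/11·y_{n+1}] ⇒ (1 − 2/11z)y_{n+1} = (1 + 9/11z)y_n
  Hence R(z) = (1 + 9/11z)/(1 − 2/11z).

Need |R(x)|<1, x<0.
x=-1.28: |R|=0.0383
R=−1: 1+9/11x = −1+2/11x ⇒ -7/11x=2 ⇒ x=2/(-7/11)=-3.1429
Confirm numerically:
  x=-2.482: |R|=0.71022 <1
  x=-2.126: |R|=0.53331 <1
  x=-2.017: |R|=0.47579 <1
  x=-1.678: |R|=0.28573 <1
  x=-3.668: |R|=1.20048 >1
  x=-3.501: |R|=1.13926 >1
  x=-3.453: |R|=1.12124 >1
Interval (-3.1429, 0).

z* = -3.1429.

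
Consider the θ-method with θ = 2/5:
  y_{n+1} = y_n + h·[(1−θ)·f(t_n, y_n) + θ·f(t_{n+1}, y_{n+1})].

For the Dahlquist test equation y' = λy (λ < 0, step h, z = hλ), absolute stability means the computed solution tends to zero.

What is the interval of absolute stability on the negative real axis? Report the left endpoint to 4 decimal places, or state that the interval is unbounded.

(-10.0000, 0).

With y'=λy (z=hλ):
  y_{n+1} = y_n + z·[3/5·y_n + 2/5·y_{n+1}] ⇒ (1 − 2/5z)y_{n+1} = (1 + 3/5z)y_n
  so R(z) = (1 + 3/5z)/(1 − 2/5z).

Find x<0 with |R(x)|<1.
x=-1.34: |R|=0.1276
R=−1: 1+3/5x = −1+2/5x ⇒ -1/5x=2 ⇒ x=2/(-1/5)=-10.0000
Confirm numerically:
  x=-9.172: |R|=0.96453 <1
  x=-6.598: |R|=0.81304 <1
  x=-5.161: |R|=0.68418 <1
  x=-10.584: |R|=1.02232 >1
  x=-10.093: |R|=1.00369 >1
Stable set (-10.0000, 0).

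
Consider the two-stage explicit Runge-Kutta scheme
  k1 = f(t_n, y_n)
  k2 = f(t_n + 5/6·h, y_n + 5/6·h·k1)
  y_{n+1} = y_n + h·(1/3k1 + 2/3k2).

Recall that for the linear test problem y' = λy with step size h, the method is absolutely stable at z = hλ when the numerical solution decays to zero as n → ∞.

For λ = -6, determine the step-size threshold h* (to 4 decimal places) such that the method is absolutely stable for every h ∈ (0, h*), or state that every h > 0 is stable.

(-1.8000,0); λ=-6 ⇒ h* = (9/5)/6 = 0.3000.

Test eqn y'=λy, z=hλ:
  k1=λy_n ⇒ h·k1=z·y_n;  k2=λ(1+5/6z)y_n ⇒ h·k2=z(1+5/6z)y_n
  y_{n+1}/y_n = 1 + 1/3z + 2/3z(1+5/6z) = 1 + z + 5/9z²
  so R(z) = 1 + z + 5/9z².

Need |R(x)|<1, x<0.
x=-0.88: |R|=0.5502
R=1: x+5/9x²=0 ⇒ x=−9/5=-1.8000; min R=1−1/(4·5/9)=0.5500>−1
Confirm numerically:
  x=-1.324: |R|=0.64988 <1
  x=-1.195: |R|=0.59835 <1
  x=-0.842: |R|=0.55187 <1
  x=-2.270: |R|=1.59272 >1
  x=-2.226: |R|=1.52682 >1
  x=-2.058: |R|=1.29498 >1
So |R|<1 on (-1.8000, 0).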